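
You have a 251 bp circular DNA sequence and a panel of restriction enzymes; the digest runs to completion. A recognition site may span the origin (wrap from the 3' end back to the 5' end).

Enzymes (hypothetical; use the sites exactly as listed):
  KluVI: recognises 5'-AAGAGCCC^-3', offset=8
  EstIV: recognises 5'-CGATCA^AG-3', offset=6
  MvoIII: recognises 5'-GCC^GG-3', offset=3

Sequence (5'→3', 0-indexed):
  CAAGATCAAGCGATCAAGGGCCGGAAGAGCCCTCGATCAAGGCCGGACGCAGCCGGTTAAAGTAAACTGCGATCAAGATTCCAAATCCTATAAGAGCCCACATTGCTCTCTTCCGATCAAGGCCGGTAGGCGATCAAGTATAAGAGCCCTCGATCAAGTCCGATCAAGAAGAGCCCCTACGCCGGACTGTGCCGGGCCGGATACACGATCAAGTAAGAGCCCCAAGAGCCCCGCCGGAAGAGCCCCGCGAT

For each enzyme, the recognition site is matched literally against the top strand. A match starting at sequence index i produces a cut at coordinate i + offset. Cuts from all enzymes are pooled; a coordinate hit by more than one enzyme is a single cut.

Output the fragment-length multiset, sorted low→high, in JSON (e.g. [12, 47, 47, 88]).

Scan for sites:
  KluVI (AAGAGCCC, off=8): starts [24, 91, 141, 168, 214, 223, 237] → cuts [32, 99, 149, 176, 222, 231, 245]
  EstIV (CGATCAAG, off=6): starts [10, 33, 69, 113, 130, 150, 160, 205, 247] → cuts [2, 16, 39, 75, 119, 136, 156, 166, 211]
  MvoIII (GCCGG, off=3): starts [19, 41, 51, 121, 180, 190, 195, 232] → cuts [22, 44, 54, 124, 183, 193, 198, 235]

All cut coordinates (distinct, sorted): [2, 16, 22, 32, 39, 44, 54, 75, 99, 119, 124, 136, 149, 156, 166, 176, 183, 193, 198, 211, 222, 231, 235, 245]

Fragments:
  2→16: 14 bp
  16→22: 6 bp
  22→32: 10 bp
  32→39: 7 bp
  39→44: 5 bp
  44→54: 10 bp
  54→75: 21 bp
  75→99: 24 bp
  99→119: 20 bp
  119→124: 5 bp
  124→136: 12 bp
  136→149: 13 bp
  149→156: 7 bp
  156→166: 10 bp
  166→176: 10 bp
  176→183: 7 bp
  183→193: 10 bp
  193→198: 5 bp
  198→211: 13 bp
  211→222: 11 bp
  222→231: 9 bp
  231→235: 4 bp
  235→245: 10 bp
  245→2 (wrap): 251-245+2 = 8 bp

[4,5,5,5,6,7,7,7,8,9,10,10,10,10,10,10,11,12,13,13,14,20,21,24]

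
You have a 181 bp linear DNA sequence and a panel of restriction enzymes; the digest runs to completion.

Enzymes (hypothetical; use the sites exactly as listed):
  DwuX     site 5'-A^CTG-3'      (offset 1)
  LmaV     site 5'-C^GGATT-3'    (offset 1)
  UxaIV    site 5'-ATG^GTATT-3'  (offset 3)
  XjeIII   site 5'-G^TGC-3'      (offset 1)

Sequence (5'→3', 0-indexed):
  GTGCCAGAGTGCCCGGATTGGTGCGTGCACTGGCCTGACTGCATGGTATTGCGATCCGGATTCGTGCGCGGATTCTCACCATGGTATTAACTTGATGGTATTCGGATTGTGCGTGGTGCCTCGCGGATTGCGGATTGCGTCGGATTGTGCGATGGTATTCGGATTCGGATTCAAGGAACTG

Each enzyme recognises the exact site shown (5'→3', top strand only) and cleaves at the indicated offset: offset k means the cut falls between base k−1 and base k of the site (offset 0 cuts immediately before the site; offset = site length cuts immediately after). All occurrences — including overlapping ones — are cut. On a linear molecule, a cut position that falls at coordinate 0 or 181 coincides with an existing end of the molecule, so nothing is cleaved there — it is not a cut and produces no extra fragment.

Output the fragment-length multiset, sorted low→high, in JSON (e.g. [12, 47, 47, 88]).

Site scan:
  DwuX (ACTG, off=1): starts [28, 37, 177] → cuts [29, 38, 178]
  LmaV (CGGATT, off=1): starts [13, 56, 68, 102, 123, 130, 140, 159, 165] → cuts [14, 57, 69, 103, 124, 131, 141, 160, 166]
  UxaIV (ATGGTATT, off=3): starts [42, 80, 94, 151] → cuts [45, 83, 97, 154]
  XjeIII (GTGC, off=1): starts [0, 8, 20, 24, 63, 108, 115, 146] → cuts [1, 9, 21, 25, 64, 109, 116, 147]

All cut coordinates (distinct, sorted): [1, 9, 14, 21, 25, 29, 38, 45, 57, 64, 69, 83, 97, 103, 109, 116, 124, 131, 141, 147, 154, 160, 166, 178]

Fragments:
  [0,1): 1 bp
  [1,9): 8 bp
  [9,14): 5 bp
  [14,21): 7 bp
  [21,25): 4 bp
  [25,29): 4 bp
  [29,38): 9 bp
  [38,45): 7 bp
  [45,57): 12 bp
  [57,64): 7 bp
  [64,69): 5 bp
  [69,83): 14 bp
  [83,97): 14 bp
  [97,103): 6 bp
  [103,109): 6 bp
  [109,116): 7 bp
  [116,124): 8 bp
  [124,131): 7 bp
  [131,141): 10 bp
  [141,147): 6 bp
  [147,154): 7 bp
  [154,160): 6 bp
  [160,166): 6 bp
  [166,178): 12 bp
  [178,181): 3 bp

[1,3,4,4,5,5,6,6,6,6,6,7,7,7,7,7,7,8,8,9,10,12,12,14,14]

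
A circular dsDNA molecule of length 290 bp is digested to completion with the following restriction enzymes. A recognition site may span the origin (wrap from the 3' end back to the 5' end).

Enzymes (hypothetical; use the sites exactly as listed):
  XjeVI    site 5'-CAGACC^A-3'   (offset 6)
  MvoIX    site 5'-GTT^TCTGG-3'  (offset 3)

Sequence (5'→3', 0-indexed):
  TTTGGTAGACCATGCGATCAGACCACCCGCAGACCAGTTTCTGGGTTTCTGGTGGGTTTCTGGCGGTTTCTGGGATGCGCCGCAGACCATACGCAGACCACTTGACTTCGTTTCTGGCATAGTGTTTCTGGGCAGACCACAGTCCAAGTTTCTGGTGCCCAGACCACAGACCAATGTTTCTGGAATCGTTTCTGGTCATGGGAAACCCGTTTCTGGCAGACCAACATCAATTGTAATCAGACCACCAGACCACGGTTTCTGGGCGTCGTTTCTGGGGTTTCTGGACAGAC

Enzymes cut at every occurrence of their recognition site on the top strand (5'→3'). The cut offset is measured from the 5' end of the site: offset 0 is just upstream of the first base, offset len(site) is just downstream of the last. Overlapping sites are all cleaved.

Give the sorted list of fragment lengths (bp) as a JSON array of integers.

[4,6,6,7,8,8,9,10,11,11,11,11,12,12,12,13,13,14,15,20,21,21,35]

Per-enzyme occurrences:
  XjeVI (CAGACCA, off=6): starts [18, 29, 82, 93, 132, 159, 166, 216, 237, 245] → cuts [24, 35, 88, 99, 138, 165, 172, 222, 243, 251]
  MvoIX (GTTTCTGG, off=3): starts [36, 44, 55, 65, 109, 123, 147, 175, 187, 208, 254, 267, 276] → cuts [39, 47, 58, 68, 112, 126, 150, 178, 190, 211, 257, 270, 279]

Pooled cuts: [24, 35, 39, 47, 58, 68, 88, 99, 112, 126, 138, 150, 165, 172, 178, 190, 211, 222, 243, 251, 257, 270, 279]

Fragments:
  24→35: 11 bp
  35→39: 4 bp
  39→47: 8 bp
  47→58: 11 bp
  58→68: 10 bp
  68→88: 20 bp
  88→99: 11 bp
  99→112: 13 bp
  112→126: 14 bp
  126→138: 12 bp
  138→150: 12 bp
  150→165: 15 bp
  165→172: 7 bp
  172→178: 6 bp
  178→190: 12 bp
  190→211: 21 bp
  211→222: 11 bp
  222→243: 21 bp
  243→251: 8 bp
  251→257: 6 bp
  257→270: 13 bp
  270→279: 9 bp
  279→24 (wrap): 290-279+24 = 35 bp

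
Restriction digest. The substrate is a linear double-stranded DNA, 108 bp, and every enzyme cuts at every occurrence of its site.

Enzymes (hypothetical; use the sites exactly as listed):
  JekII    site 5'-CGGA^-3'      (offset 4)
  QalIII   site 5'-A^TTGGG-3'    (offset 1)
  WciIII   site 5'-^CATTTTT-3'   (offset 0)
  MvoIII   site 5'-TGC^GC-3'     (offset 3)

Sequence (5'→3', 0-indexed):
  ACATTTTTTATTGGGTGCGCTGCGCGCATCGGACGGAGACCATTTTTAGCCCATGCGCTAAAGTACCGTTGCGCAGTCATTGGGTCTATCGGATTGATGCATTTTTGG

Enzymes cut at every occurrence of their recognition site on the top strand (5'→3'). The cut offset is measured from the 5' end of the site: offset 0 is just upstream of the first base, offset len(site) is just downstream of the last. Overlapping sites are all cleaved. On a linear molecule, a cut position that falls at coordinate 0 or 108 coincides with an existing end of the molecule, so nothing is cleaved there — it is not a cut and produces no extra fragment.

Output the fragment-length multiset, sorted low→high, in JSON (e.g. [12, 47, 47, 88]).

[1,3,4,5,6,7,8,9,9,10,14,16,16]

Scan for sites:
  JekII CGGA/4: at [29, 33, 89] ⇒ [33, 37, 93]
  QalIII ATTGGG/1: at [9, 78] ⇒ [10, 79]
  WciIII CATTTTT/0: at [1, 40, 99] ⇒ [1, 40, 99]
  MvoIII TGCGC/3: at [15, 20, 53, 69] ⇒ [18, 23, 56, 72]

Pooled cuts: [1, 10, 18, 23, 33, 37, 40, 56, 72, 79, 93, 99]

Fragments:
  [0,1): 1 bp
  [1,10): 9 bp
  [10,18): 8 bp
  [18,23): 5 bp
  [23,33): 10 bp
  [33,37): 4 bp
  [37,40): 3 bp
  [40,56): 16 bp
  [56,72): 16 bp
  [72,79): 7 bp
  [79,93): 14 bp
  [93,99): 6 bp
  [99,108): 9 bp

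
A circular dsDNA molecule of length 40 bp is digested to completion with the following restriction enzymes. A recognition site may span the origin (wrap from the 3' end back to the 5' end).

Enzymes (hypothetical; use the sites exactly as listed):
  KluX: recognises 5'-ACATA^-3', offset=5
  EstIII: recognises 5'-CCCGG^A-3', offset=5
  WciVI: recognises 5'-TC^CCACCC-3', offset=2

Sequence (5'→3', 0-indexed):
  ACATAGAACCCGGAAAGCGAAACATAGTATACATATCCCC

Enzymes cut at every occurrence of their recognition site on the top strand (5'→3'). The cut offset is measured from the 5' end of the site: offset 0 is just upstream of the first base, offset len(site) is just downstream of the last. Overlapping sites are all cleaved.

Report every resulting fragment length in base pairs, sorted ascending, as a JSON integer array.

Per-enzyme occurrences:
  KluX (ACATA, off=5): starts [0, 21, 30] → cuts [5, 26, 35]
  EstIII (CCCGGA, off=5): starts [8] → cuts [13]
  WciVI (TCCCACCC, off=2): no sites

Pooled cuts: [5, 13, 26, 35]

Fragment lengths:
  5→13: 8 bp
  13→26: 13 bp
  26→35: 9 bp
  35→5 (wrap): 40-35+5 = 10 bp

[8,9,10,13]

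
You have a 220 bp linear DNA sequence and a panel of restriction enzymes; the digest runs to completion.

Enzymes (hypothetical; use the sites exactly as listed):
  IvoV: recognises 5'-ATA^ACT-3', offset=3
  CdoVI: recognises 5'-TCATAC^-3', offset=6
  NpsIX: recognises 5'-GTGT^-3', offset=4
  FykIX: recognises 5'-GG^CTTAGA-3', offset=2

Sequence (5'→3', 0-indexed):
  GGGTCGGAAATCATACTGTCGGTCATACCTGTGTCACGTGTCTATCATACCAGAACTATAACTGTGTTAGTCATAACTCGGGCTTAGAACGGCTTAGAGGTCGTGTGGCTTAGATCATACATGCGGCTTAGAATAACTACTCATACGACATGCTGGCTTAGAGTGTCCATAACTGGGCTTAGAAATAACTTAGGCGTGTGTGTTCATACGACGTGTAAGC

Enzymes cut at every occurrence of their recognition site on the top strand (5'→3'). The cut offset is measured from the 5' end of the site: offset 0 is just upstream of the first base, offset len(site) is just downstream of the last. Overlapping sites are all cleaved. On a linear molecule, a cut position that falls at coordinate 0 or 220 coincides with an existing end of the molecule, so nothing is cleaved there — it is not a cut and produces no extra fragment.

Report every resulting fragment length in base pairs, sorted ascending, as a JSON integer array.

[2,2,2,4,5,6,6,6,6,7,7,7,7,8,9,9,10,10,10,10,10,11,12,12,12,14,16]

Site scan:
  IvoV (ATAACT, off=3): starts [57, 72, 132, 168, 184] → cuts [60, 75, 135, 171, 187]
  CdoVI (TCATAC, off=6): starts [10, 22, 44, 114, 140, 203] → cuts [16, 28, 50, 120, 146, 209]
  NpsIX (GTGT, off=4): starts [30, 37, 63, 102, 162, 195, 197, 199, 212] → cuts [34, 41, 67, 106, 166, 199, 201, 203, 216]
  FykIX (GGCTTAGA, off=2): starts [80, 90, 106, 124, 154, 175] → cuts [82, 92, 108, 126, 156, 177]

Pooled cuts: [16, 28, 34, 41, 50, 60, 67, 75, 82, 92, 106, 108, 120, 126, 135, 146, 156, 166, 171, 177, 187, 199, 201, 203, 209, 216]

Fragment lengths:
  [0,16): 16 bp
  [16,28): 12 bp
  [28,34): 6 bp
  [34,41): 7 bp
  [41,50): 9 bp
  [50,60): 10 bp
  [60,67): 7 bp
  [67,75): 8 bp
  [75,82): 7 bp
  [82,92): 10 bp
  [92,106): 14 bp
  [106,108): 2 bp
  [108,120): 12 bp
  [120,126): 6 bp
  [126,135): 9 bp
  [135,146): 11 bp
  [146,156): 10 bp
  [156,166): 10 bp
  [166,171): 5 bp
  [171,177): 6 bp
  [177,187): 10 bp
  [187,199): 12 bp
  [199,201): 2 bp
  [201,203): 2 bp
  [203,209): 6 bp
  [209,216): 7 bp
  [216,220): 4 bp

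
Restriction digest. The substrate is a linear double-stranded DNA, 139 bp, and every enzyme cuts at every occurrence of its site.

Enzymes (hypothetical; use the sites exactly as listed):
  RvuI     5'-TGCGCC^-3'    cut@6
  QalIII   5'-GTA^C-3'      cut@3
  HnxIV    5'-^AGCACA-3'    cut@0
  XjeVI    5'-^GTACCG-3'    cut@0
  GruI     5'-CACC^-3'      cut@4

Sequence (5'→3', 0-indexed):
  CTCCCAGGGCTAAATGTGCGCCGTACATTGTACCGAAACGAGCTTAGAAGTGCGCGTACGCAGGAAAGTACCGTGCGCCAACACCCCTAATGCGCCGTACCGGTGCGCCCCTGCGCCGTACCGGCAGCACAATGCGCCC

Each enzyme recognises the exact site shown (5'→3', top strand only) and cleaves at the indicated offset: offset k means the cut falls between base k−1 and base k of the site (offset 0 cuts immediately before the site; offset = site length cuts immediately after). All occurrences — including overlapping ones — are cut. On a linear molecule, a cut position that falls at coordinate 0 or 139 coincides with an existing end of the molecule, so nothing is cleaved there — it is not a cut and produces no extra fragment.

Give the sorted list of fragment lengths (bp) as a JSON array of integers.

[1,3,3,3,3,3,4,5,6,8,9,9,10,11,13,22,26]

Per-enzyme occurrences:
  RvuI (TGCGCC, off=6): starts [16, 73, 90, 103, 111, 132] → cuts [22, 79, 96, 109, 117, 138]
  QalIII (GTAC, off=3): starts [22, 29, 55, 67, 96, 117] → cuts [25, 32, 58, 70, 99, 120]
  HnxIV (AGCACA, off=0): starts [125] → cuts [125]
  XjeVI (GTACCG, off=0): starts [29, 67, 96, 117] → cuts [29, 67, 96, 117]
  GruI (CACC, off=4): starts [81] → cuts [85]

All cut coordinates (distinct, sorted): [22, 25, 29, 32, 58, 67, 70, 79, 85, 96, 99, 109, 117, 120, 125, 138]

Fragments:
  [0,22): 22 bp
  [22,25): 3 bp
  [25,29): 4 bp
  [29,32): 3 bp
  [32,58): 26 bp
  [58,67): 9 bp
  [67,70): 3 bp
  [70,79): 9 bp
  [79,85): 6 bp
  [85,96): 11 bp
  [96,99): 3 bp
  [99,109): 10 bp
  [109,117): 8 bp
  [117,120): 3 bp
  [120,125): 5 bp
  [125,138): 13 bp
  [138,139): 1 bp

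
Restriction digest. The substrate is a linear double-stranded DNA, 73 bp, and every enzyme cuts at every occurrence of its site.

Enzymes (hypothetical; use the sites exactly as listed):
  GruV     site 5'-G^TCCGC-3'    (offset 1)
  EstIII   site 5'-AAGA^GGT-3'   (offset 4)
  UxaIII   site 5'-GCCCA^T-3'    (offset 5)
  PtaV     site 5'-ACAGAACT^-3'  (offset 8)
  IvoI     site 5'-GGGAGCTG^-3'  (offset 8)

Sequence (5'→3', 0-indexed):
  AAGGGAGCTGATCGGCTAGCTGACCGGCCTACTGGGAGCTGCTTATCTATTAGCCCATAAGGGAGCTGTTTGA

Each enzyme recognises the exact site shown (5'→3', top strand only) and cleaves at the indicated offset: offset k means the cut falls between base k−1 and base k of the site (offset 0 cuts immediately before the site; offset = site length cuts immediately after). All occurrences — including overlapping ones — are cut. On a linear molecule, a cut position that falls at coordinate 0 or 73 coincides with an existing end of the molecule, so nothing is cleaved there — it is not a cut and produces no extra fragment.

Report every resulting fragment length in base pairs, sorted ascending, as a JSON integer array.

Per-enzyme occurrences:
  GruV (GTCCGC, off=1): no sites
  EstIII (AAGAGGT, off=4): no sites
  UxaIII GCCCAT/5: at [52] ⇒ [57]
  PtaV (ACAGAACT, off=8): no sites
  IvoI GGGAGCTG/8: at [2, 33, 60] ⇒ [10, 41, 68]

Pooled cuts: [10, 41, 57, 68]

Fragment lengths:
  [0,10): 10 bp
  [10,41): 31 bp
  [41,57): 16 bp
  [57,68): 11 bp
  [68,73): 5 bp

[5,10,11,16,31]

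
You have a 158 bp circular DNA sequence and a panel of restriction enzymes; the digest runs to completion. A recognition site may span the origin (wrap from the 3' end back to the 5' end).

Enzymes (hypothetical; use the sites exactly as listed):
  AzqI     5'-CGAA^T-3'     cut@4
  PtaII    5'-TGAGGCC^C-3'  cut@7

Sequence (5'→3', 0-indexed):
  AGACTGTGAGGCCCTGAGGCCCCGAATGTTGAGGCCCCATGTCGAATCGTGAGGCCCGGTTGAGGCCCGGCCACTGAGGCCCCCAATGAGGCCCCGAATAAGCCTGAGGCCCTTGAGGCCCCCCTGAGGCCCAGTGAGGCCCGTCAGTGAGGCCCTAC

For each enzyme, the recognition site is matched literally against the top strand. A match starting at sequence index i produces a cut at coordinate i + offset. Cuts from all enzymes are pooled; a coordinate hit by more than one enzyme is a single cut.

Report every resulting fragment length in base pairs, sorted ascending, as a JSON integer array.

[5,5,8,9,10,10,10,10,11,11,12,13,13,14,17]

Scan for sites:
  AzqI (CGAAT, off=4): starts [22, 42, 94] → cuts [26, 46, 98]
  PtaII (TGAGGCCC, off=7): starts [6, 14, 29, 49, 60, 74, 86, 104, 113, 124, 134, 147] → cuts [13, 21, 36, 56, 67, 81, 93, 111, 120, 131, 141, 154]

Pooled cuts: [13, 21, 26, 36, 46, 56, 67, 81, 93, 98, 111, 120, 131, 141, 154]

Fragment lengths:
  13→21: 8 bp
  21→26: 5 bp
  26→36: 10 bp
  36→46: 10 bp
  46→56: 10 bp
  56→67: 11 bp
  67→81: 14 bp
  81→93: 12 bp
  93→98: 5 bp
  98→111: 13 bp
  111→120: 9 bp
  120→131: 11 bp
  131→141: 10 bp
  141→154: 13 bp
  154→13 (wrap): 158-154+13 = 17 bp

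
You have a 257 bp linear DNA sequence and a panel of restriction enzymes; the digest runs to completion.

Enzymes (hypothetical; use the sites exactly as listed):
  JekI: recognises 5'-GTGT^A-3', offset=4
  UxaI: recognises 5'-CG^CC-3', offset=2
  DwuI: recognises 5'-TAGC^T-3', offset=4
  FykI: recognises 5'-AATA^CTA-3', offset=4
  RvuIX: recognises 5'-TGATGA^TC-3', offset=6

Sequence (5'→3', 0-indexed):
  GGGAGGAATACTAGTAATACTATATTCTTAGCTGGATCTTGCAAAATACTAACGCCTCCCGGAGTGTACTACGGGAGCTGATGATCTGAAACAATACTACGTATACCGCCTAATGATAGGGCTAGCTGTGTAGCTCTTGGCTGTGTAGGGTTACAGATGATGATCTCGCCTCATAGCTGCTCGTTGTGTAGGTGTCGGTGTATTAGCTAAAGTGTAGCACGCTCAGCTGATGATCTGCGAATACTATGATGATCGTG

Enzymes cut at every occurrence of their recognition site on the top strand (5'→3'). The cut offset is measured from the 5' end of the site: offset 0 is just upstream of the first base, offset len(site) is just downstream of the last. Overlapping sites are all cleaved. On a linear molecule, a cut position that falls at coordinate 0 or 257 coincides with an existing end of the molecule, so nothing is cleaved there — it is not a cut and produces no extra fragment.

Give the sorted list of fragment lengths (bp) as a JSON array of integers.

[3,5,5,5,6,6,8,9,9,9,10,10,12,12,12,12,12,13,13,16,17,17,18,18]

Scan for sites:
  JekI GTGTA/4: at [63, 127, 142, 185, 197, 211] ⇒ [67, 131, 146, 189, 201, 215]
  UxaI CGCC/2: at [52, 106, 166] ⇒ [54, 108, 168]
  DwuI TAGCT/4: at [28, 122, 130, 173, 203] ⇒ [32, 126, 134, 177, 207]
  FykI AATACTA/4: at [6, 15, 44, 92, 239] ⇒ [10, 19, 48, 96, 243]
  RvuIX TGATGATC/6: at [78, 157, 227, 246] ⇒ [84, 163, 233, 252]

Pooled cuts: [10, 19, 32, 48, 54, 67, 84, 96, 108, 126, 131, 134, 146, 163, 168, 177, 189, 201, 207, 215, 233, 243, 252]

Fragment lengths:
  [0,10): 10 bp
  [10,19): 9 bp
  [19,32): 13 bp
  [32,48): 16 bp
  [48,54): 6 bp
  [54,67): 13 bp
  [67,84): 17 bp
  [84,96): 12 bp
  [96,108): 12 bp
  [108,126): 18 bp
  [126,131): 5 bp
  [131,134): 3 bp
  [134,146): 12 bp
  [146,163): 17 bp
  [163,168): 5 bp
  [168,177): 9 bp
  [177,189): 12 bp
  [189,201): 12 bp
  [201,207): 6 bp
  [207,215): 8 bp
  [215,233): 18 bp
  [233,243): 10 bp
  [243,252): 9 bp
  [252,257): 5 bp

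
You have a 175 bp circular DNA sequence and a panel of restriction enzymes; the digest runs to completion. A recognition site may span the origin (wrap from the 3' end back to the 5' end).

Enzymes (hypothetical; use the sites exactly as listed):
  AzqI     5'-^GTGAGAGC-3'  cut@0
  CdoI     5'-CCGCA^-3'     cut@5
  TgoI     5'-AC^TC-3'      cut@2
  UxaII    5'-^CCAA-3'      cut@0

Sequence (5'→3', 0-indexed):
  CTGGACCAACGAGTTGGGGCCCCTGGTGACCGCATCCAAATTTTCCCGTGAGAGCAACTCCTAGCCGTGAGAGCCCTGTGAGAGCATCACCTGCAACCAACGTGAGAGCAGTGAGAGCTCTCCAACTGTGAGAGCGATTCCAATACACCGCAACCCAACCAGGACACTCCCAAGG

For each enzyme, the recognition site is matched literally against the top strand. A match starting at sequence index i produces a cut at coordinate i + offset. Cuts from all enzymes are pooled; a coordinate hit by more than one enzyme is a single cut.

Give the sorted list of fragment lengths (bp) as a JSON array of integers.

[1,2,2,5,6,8,9,11,11,11,11,12,12,13,13,19,29]

Scan for sites:
  AzqI (GTGAGAGC, off=0): starts [47, 66, 77, 101, 110, 127] → cuts [47, 66, 77, 101, 110, 127]
  CdoI (CCGCA, off=5): starts [29, 147] → cuts [34, 152]
  TgoI (ACTC, off=2): starts [56, 165] → cuts [58, 167]
  UxaII (CCAA, off=0): starts [5, 35, 96, 121, 139, 154, 169] → cuts [5, 35, 96, 121, 139, 154, 169]

Pooled cuts: [5, 34, 35, 47, 58, 66, 77, 96, 101, 110, 121, 127, 139, 152, 154, 167, 169]

Fragments:
  5→34: 29 bp
  34→35: 1 bp
  35→47: 12 bp
  47→58: 11 bp
  58→66: 8 bp
  66→77: 11 bp
  77→96: 19 bp
  96→101: 5 bp
  101→110: 9 bp
  110→121: 11 bp
  121→127: 6 bp
  127→139: 12 bp
  139→152: 13 bp
  152→154: 2 bp
  154→167: 13 bp
  167→169: 2 bp
  169→5 (wrap): 175-169+5 = 11 bp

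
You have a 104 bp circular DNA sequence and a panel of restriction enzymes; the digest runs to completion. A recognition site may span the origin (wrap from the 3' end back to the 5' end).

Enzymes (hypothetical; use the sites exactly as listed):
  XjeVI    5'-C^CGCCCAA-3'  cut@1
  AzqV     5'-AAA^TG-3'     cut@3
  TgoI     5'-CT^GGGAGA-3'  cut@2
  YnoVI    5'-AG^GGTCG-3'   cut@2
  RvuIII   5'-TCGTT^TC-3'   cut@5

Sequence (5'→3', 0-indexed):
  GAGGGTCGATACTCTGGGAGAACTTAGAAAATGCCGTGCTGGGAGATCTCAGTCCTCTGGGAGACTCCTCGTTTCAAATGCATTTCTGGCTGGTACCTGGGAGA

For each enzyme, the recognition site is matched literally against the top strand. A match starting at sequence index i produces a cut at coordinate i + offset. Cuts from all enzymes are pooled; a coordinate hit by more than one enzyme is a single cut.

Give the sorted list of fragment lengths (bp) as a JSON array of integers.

Scan for sites:
  XjeVI (CCGCCCAA, off=1): no sites
  AzqV (AAATG, off=3): starts [28, 75] → cuts [31, 78]
  TgoI (CTGGGAGA, off=2): starts [13, 38, 56, 96] → cuts [15, 40, 58, 98]
  YnoVI (AGGGTCG, off=2): starts [1] → cuts [3]
  RvuIII (TCGTTTC, off=5): starts [68] → cuts [73]

Pooled cuts: [3, 15, 31, 40, 58, 73, 78, 98]

Fragment lengths:
  3→15: 12 bp
  15→31: 16 bp
  31→40: 9 bp
  40→58: 18 bp
  58→73: 15 bp
  73→78: 5 bp
  78→98: 20 bp
  98→3 (wrap): 104-98+3 = 9 bp

[5,9,9,12,15,16,18,20]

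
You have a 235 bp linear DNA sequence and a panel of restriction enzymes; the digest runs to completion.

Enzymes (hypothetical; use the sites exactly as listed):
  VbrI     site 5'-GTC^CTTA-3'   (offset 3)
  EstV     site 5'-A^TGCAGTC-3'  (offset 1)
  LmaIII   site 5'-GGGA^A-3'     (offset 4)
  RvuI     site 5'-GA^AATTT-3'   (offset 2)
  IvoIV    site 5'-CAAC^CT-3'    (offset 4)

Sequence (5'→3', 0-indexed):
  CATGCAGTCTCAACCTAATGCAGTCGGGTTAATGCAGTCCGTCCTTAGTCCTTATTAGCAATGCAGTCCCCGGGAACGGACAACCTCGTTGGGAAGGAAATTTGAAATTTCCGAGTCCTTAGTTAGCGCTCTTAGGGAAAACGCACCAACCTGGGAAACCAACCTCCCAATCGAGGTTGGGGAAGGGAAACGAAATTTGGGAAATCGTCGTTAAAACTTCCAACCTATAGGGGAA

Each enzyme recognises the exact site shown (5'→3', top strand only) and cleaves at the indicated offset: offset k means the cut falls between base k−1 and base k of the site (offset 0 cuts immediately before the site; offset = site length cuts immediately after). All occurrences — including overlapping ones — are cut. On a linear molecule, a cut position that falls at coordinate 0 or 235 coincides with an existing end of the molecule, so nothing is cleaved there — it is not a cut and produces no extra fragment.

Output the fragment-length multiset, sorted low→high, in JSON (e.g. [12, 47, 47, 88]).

[1,2,4,4,5,5,6,7,7,7,9,9,10,10,11,11,12,12,12,14,14,20,21,22]

Per-enzyme occurrences:
  VbrI GTCCTTA/3: at [40, 47, 114] ⇒ [43, 50, 117]
  EstV ATGCAGTC/1: at [1, 17, 31, 60] ⇒ [2, 18, 32, 61]
  LmaIII GGGAA/4: at [71, 90, 134, 152, 179, 184, 198, 230] ⇒ [75, 94, 138, 156, 183, 188, 202, 234]
  RvuI GAAATTT/2: at [96, 103, 191] ⇒ [98, 105, 193]
  IvoIV CAACCT/4: at [10, 80, 146, 159, 220] ⇒ [14, 84, 150, 163, 224]

Pooled cuts: [2, 14, 18, 32, 43, 50, 61, 75, 84, 94, 98, 105, 117, 138, 150, 156, 163, 183, 188, 193, 202, 224, 234]

Fragments:
  [0,2): 2 bp
  [2,14): 12 bp
  [14,18): 4 bp
  [18,32): 14 bp
  [32,43): 11 bp
  [43,50): 7 bp
  [50,61): 11 bp
  [61,75): 14 bp
  [75,84): 9 bp
  [84,94): 10 bp
  [94,98): 4 bp
  [98,105): 7 bp
  [105,117): 12 bp
  [117,138): 21 bp
  [138,150): 12 bp
  [150,156): 6 bp
  [156,163): 7 bp
  [163,183): 20 bp
  [183,188): 5 bp
  [188,193): 5 bp
  [193,202): 9 bp
  [202,224): 22 bp
  [224,234): 10 bp
  [234,235): 1 bp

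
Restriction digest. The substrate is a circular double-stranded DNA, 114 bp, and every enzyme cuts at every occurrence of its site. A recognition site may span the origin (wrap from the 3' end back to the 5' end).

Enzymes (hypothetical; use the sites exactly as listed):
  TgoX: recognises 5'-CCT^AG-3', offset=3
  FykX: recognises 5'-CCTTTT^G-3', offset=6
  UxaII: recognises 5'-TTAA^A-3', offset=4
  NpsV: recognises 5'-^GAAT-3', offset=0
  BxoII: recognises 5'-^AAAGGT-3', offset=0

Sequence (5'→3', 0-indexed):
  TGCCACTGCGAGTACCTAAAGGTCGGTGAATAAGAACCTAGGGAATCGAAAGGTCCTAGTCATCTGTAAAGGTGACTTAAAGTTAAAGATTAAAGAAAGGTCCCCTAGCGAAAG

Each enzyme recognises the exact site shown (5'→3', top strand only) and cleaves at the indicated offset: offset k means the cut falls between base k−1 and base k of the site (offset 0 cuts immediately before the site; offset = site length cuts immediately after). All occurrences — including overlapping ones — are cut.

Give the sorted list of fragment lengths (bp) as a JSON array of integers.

[2,3,6,6,7,9,10,10,11,12,13,25]

Site scan:
  TgoX CCTAG/3: at [36, 54, 103] ⇒ [39, 57, 106]
  FykX (CCTTTTG, off=6): no sites
  UxaII TTAAA/4: at [76, 82, 89] ⇒ [80, 86, 93]
  NpsV GAAT/0: at [27, 42] ⇒ [27, 42]
  BxoII AAAGGT/0: at [17, 48, 67, 95] ⇒ [17, 48, 67, 95]

All cut coordinates (distinct, sorted): [17, 27, 39, 42, 48, 57, 67, 80, 86, 93, 95, 106]

Fragments:
  17→27: 10 bp
  27→39: 12 bp
  39→42: 3 bp
  42→48: 6 bp
  48→57: 9 bp
  57→67: 10 bp
  67→80: 13 bp
  80→86: 6 bp
  86→93: 7 bp
  93→95: 2 bp
  95→106: 11 bp
  106→17 (wrap): 114-106+17 = 25 bp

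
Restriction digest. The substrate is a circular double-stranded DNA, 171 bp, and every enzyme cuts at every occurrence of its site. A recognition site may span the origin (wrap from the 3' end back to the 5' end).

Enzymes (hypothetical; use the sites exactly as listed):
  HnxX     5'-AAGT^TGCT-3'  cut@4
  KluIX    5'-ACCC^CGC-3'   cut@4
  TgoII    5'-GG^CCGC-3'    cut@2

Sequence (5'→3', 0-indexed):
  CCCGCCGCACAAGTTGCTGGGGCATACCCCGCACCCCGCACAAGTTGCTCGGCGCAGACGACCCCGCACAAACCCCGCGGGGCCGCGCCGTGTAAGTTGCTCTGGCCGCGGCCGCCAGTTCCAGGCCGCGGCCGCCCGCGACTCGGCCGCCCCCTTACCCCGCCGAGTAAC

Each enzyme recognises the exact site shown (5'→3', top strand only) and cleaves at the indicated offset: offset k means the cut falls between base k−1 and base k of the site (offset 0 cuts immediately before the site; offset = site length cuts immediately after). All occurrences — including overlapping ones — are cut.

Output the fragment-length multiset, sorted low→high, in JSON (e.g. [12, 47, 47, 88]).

Per-enzyme occurrences:
  HnxX AAGTTGCT/4: at [10, 41, 93] ⇒ [14, 45, 97]
  KluIX ACCCCGC/4: at [25, 32, 60, 71, 156, 169] ⇒ [2, 29, 36, 64, 75, 160]
  TgoII GGCCGC/2: at [80, 103, 109, 123, 129, 144] ⇒ [82, 105, 111, 125, 131, 146]

Pooled cuts: [2, 14, 29, 36, 45, 64, 75, 82, 97, 105, 111, 125, 131, 146, 160]

Fragment lengths:
  2→14: 12 bp
  14→29: 15 bp
  29→36: 7 bp
  36→45: 9 bp
  45→64: 19 bp
  64→75: 11 bp
  75→82: 7 bp
  82→97: 15 bp
  97→105: 8 bp
  105→111: 6 bp
  111→125: 14 bp
  125→131: 6 bp
  131→146: 15 bp
  146→160: 14 bp
  160→2 (wrap): 171-160+2 = 13 bp

[6,6,7,7,8,9,11,12,13,14,14,15,15,15,19]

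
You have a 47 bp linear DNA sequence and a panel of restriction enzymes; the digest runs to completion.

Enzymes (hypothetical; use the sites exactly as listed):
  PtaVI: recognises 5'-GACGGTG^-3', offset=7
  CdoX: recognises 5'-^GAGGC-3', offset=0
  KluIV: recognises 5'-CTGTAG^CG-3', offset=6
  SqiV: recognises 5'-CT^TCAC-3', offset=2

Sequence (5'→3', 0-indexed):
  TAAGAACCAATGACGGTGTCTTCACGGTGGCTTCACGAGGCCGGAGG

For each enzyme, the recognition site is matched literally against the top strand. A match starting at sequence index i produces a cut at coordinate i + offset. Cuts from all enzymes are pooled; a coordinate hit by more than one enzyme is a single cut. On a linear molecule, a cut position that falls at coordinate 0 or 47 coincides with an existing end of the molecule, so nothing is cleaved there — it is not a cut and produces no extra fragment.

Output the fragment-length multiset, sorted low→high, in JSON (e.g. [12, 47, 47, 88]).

Site scan:
  PtaVI (GACGGTG, off=7): starts [11] → cuts [18]
  CdoX (GAGGC, off=0): starts [36] → cuts [36]
  KluIV (CTGTAGCG, off=6): no sites
  SqiV (CTTCAC, off=2): starts [19, 30] → cuts [21, 32]

Pooled cuts: [18, 21, 32, 36]

Fragment lengths:
  [0,18): 18 bp
  [18,21): 3 bp
  [21,32): 11 bp
  [32,36): 4 bp
  [36,47): 11 bp

[3,4,11,11,18]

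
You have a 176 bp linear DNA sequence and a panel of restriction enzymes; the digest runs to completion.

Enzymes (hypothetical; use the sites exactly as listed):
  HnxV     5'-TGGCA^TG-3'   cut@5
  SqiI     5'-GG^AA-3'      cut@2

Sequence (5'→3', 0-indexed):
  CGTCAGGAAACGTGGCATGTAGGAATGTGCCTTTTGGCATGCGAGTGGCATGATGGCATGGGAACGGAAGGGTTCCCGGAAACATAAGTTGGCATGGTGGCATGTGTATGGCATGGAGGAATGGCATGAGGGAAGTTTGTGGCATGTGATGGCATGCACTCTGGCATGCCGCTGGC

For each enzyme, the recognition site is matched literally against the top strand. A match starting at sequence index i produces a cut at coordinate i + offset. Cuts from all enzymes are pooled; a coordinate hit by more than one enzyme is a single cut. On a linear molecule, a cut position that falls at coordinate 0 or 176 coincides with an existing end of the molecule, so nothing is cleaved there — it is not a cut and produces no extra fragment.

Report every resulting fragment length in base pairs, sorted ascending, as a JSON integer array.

Per-enzyme occurrences:
  HnxV TGGCATG/5: at [12, 34, 45, 53, 89, 97, 108, 121, 139, 149, 161] ⇒ [17, 39, 50, 58, 94, 102, 113, 126, 144, 154, 166]
  SqiI GGAA/2: at [5, 21, 60, 65, 77, 117, 130] ⇒ [7, 23, 62, 67, 79, 119, 132]

Pooled cuts: [7, 17, 23, 39, 50, 58, 62, 67, 79, 94, 102, 113, 119, 126, 132, 144, 154, 166]

Fragments:
  [0,7): 7 bp
  [7,17): 10 bp
  [17,23): 6 bp
  [23,39): 16 bp
  [39,50): 11 bp
  [50,58): 8 bp
  [58,62): 4 bp
  [62,67): 5 bp
  [67,79): 12 bp
  [79,94): 15 bp
  [94,102): 8 bp
  [102,113): 11 bp
  [113,119): 6 bp
  [119,126): 7 bp
  [126,132): 6 bp
  [132,144): 12 bp
  [144,154): 10 bp
  [154,166): 12 bp
  [166,176): 10 bp

[4,5,6,6,6,7,7,8,8,10,10,10,11,11,12,12,12,15,16]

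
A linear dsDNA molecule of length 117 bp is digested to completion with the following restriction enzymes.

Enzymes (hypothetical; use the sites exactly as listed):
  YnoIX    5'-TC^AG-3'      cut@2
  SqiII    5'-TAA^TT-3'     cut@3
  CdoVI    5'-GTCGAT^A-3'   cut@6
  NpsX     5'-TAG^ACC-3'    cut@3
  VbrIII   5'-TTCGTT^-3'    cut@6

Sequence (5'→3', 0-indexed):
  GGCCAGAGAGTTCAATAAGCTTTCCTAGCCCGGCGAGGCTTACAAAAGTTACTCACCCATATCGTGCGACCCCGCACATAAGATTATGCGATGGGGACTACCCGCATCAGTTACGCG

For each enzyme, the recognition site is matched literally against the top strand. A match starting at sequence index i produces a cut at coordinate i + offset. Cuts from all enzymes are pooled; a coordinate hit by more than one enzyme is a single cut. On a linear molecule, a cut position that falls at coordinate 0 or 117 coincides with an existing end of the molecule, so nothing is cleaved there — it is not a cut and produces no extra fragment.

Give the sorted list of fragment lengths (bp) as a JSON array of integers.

[9,108]

Scan for sites:
  YnoIX TCAG/2: at [106] ⇒ [108]
  SqiII (TAATT, off=3): no sites
  CdoVI (GTCGATA, off=6): no sites
  NpsX (TAGACC, off=3): no sites
  VbrIII (TTCGTT, off=6): no sites

Pooled cuts: [108]

Fragment lengths:
  [0,108): 108 bp
  [108,117): 9 bp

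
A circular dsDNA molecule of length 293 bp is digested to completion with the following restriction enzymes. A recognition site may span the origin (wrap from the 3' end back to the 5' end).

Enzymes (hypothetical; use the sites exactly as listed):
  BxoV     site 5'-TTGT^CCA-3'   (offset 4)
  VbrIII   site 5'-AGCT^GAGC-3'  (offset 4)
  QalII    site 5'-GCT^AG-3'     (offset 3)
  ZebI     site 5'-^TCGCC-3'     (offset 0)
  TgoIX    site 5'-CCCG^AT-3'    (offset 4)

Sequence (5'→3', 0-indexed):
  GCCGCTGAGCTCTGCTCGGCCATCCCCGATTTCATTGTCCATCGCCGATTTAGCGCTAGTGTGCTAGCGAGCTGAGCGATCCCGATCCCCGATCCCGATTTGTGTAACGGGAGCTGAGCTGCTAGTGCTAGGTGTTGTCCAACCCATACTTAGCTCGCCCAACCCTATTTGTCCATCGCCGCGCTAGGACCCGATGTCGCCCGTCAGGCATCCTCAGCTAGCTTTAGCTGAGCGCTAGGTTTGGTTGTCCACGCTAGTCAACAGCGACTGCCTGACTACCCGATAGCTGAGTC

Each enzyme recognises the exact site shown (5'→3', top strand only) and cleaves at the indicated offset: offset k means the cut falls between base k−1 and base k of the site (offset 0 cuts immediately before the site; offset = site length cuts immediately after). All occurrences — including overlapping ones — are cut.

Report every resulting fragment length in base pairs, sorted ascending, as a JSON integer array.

[3,3,3,6,6,7,7,7,8,8,8,8,9,9,10,10,10,11,12,16,16,18,18,23,27,30]

Scan for sites:
  BxoV TTGTCCA/4: at [34, 134, 168, 244] ⇒ [38, 138, 172, 248]
  VbrIII AGCTGAGC/4: at [69, 111, 225] ⇒ [73, 115, 229]
  QalII GCTAG/3: at [54, 62, 120, 126, 182, 216, 233, 252] ⇒ [57, 65, 123, 129, 185, 219, 236, 255]
  ZebI TCGCC/0: at [41, 154, 175, 196, 291] ⇒ [41, 154, 175, 196, 291]
  TgoIX CCCGAT/4: at [24, 80, 87, 93, 189, 278] ⇒ [28, 84, 91, 97, 193, 282]

Pooled cuts: [28, 38, 41, 57, 65, 73, 84, 91, 97, 115, 123, 129, 138, 154, 172, 175, 185, 193, 196, 219, 229, 236, 248, 255, 282, 291]

Fragments:
  28→38: 10 bp
  38→41: 3 bp
  41→57: 16 bp
  57→65: 8 bp
  65→73: 8 bp
  73→84: 11 bp
  84→91: 7 bp
  91→97: 6 bp
  97→115: 18 bp
  115→123: 8 bp
  123→129: 6 bp
  129→138: 9 bp
  138→154: 16 bp
  154→172: 18 bp
  172→175: 3 bp
  175→185: 10 bp
  185→193: 8 bp
  193→196: 3 bp
  196→219: 23 bp
  219→229: 10 bp
  229→236: 7 bp
  236→248: 12 bp
  248→255: 7 bp
  255→282: 27 bp
  282→291: 9 bp
  291→28 (wrap): 293-291+28 = 30 bp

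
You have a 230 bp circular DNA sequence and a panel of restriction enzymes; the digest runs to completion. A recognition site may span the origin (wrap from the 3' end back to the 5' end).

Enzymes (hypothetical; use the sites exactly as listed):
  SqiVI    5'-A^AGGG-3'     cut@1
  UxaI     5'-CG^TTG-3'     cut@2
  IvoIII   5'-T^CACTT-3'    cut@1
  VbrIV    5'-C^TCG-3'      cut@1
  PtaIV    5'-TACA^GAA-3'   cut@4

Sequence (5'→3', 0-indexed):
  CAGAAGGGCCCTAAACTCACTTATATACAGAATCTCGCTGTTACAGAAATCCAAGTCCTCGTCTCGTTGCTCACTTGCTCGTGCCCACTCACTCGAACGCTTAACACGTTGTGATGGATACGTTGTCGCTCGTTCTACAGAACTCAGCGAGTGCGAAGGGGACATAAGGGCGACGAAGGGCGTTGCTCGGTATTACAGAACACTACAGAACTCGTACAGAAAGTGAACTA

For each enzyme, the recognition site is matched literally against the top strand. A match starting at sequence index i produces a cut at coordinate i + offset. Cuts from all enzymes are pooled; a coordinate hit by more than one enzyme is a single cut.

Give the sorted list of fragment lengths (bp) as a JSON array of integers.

[2,3,4,4,5,5,5,6,7,7,7,10,10,10,10,11,11,12,13,13,14,14,14,16,17]

Scan for sites:
  SqiVI AAGGG/1: at [3, 155, 165, 175] ⇒ [4, 156, 166, 176]
  UxaI CGTTG/2: at [64, 106, 120, 180] ⇒ [66, 108, 122, 182]
  IvoIII TCACTT/1: at [16, 70] ⇒ [17, 71]
  VbrIV CTCG/1: at [33, 57, 62, 77, 91, 128, 185, 210] ⇒ [34, 58, 63, 78, 92, 129, 186, 211]
  PtaIV TACAGAA/4: at [25, 41, 135, 193, 203, 214, 228] ⇒ [2, 29, 45, 139, 197, 207, 218]

Pooled cuts: [2, 4, 17, 29, 34, 45, 58, 63, 66, 71, 78, 92, 108, 122, 129, 139, 156, 166, 176, 182, 186, 197, 207, 211, 218]

Fragment lengths:
  2→4: 2 bp
  4→17: 13 bp
  17→29: 12 bp
  29→34: 5 bp
  34→45: 11 bp
  45→58: 13 bp
  58→63: 5 bp
  63→66: 3 bp
  66→71: 5 bp
  71→78: 7 bp
  78→92: 14 bp
  92→108: 16 bp
  108→122: 14 bp
  122→129: 7 bp
  129→139: 10 bp
  139→156: 17 bp
  156→166: 10 bp
  166→176: 10 bp
  176→182: 6 bp
  182→186: 4 bp
  186→197: 11 bp
  197→207: 10 bp
  207→211: 4 bp
  211→218: 7 bp
  218→2 (wrap): 230-218+2 = 14 bp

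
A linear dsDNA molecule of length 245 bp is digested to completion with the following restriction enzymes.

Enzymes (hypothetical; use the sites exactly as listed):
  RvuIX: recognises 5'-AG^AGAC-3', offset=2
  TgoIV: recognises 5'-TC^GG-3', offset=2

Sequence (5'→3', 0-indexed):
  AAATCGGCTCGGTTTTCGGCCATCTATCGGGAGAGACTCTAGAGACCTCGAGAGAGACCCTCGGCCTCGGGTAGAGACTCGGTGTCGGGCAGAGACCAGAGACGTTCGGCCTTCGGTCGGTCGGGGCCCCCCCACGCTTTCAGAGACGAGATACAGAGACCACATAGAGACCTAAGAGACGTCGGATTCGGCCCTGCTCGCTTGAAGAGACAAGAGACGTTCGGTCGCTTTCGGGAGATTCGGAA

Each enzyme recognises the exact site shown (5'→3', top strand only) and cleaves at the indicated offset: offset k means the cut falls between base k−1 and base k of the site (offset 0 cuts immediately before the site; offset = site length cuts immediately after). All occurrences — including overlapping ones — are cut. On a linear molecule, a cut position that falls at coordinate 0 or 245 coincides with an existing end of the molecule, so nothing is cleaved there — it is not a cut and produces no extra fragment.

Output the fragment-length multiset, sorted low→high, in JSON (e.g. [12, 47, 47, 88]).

[4,4,4,5,5,5,6,6,6,6,6,6,7,7,7,7,7,8,8,8,9,9,9,10,11,11,12,13,18,21]

Site scan:
  RvuIX AGAGAC/2: at [31, 40, 52, 72, 90, 97, 141, 154, 165, 174, 205, 212] ⇒ [33, 42, 54, 74, 92, 99, 143, 156, 167, 176, 207, 214]
  TgoIV TCGG/2: at [3, 8, 15, 26, 60, 66, 78, 84, 105, 112, 116, 120, 181, 187, 220, 230, 239] ⇒ [5, 10, 17, 28, 62, 68, 80, 86, 107, 114, 118, 122, 183, 189, 222, 232, 241]

Pooled cuts: [5, 10, 17, 28, 33, 42, 54, 62, 68, 74, 80, 86, 92, 99, 107, 114, 118, 122, 143, 156, 167, 176, 183, 189, 207, 214, 222, 232, 241]

Fragments:
  [0,5): 5 bp
  [5,10): 5 bp
  [10,17): 7 bp
  [17,28): 11 bp
  [28,33): 5 bp
  [33,42): 9 bp
  [42,54): 12 bp
  [54,62): 8 bp
  [62,68): 6 bp
  [68,74): 6 bp
  [74,80): 6 bp
  [80,86): 6 bp
  [86,92): 6 bp
  [92,99): 7 bp
  [99,107): 8 bp
  [107,114): 7 bp
  [114,118): 4 bp
  [118,122): 4 bp
  [122,143): 21 bp
  [143,156): 13 bp
  [156,167): 11 bp
  [167,176): 9 bp
  [176,183): 7 bp
  [183,189): 6 bp
  [189,207): 18 bp
  [207,214): 7 bp
  [214,222): 8 bp
  [222,232): 10 bp
  [232,241): 9 bp
  [241,245): 4 bp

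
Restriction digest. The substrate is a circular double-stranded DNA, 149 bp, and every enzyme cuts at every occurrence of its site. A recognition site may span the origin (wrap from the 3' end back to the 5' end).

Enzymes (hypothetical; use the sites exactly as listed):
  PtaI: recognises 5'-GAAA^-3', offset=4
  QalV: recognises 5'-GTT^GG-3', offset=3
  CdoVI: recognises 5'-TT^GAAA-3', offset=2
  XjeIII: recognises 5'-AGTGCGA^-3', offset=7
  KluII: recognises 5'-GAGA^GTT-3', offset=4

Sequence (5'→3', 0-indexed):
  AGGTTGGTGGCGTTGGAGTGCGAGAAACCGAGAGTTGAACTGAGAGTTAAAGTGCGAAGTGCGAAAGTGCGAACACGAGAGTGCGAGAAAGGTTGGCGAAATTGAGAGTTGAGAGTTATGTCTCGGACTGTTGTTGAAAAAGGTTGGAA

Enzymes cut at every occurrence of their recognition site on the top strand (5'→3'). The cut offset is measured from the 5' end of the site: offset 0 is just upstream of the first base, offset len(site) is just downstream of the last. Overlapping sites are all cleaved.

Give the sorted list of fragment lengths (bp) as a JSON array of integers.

Scan for sites:
  PtaI (GAAA, off=4): starts [23, 62, 86, 97, 135, 146] → cuts [1, 27, 66, 90, 101, 139]
  QalV (GTTGG, off=3): starts [2, 11, 91, 142] → cuts [5, 14, 94, 145]
  CdoVI (TTGAAA, off=2): starts [133] → cuts [135]
  XjeIII (AGTGCGA, off=7): starts [16, 50, 57, 65, 79] → cuts [23, 57, 64, 72, 86]
  KluII (GAGAGTT, off=4): starts [29, 41, 103, 110] → cuts [33, 45, 107, 114]

All cut coordinates (distinct, sorted): [1, 5, 14, 23, 27, 33, 45, 57, 64, 66, 72, 86, 90, 94, 101, 107, 114, 135, 139, 145]

Fragments:
  1→5: 4 bp
  5→14: 9 bp
  14→23: 9 bp
  23→27: 4 bp
  27→33: 6 bp
  33→45: 12 bp
  45→57: 12 bp
  57→64: 7 bp
  64→66: 2 bp
  66→72: 6 bp
  72→86: 14 bp
  86→90: 4 bp
  90→94: 4 bp
  94→101: 7 bp
  101→107: 6 bp
  107→114: 7 bp
  114→135: 21 bp
  135→139: 4 bp
  139→145: 6 bp
  145→1 (wrap): 149-145+1 = 5 bp

[2,4,4,4,4,4,5,6,6,6,6,7,7,7,9,9,12,12,14,21]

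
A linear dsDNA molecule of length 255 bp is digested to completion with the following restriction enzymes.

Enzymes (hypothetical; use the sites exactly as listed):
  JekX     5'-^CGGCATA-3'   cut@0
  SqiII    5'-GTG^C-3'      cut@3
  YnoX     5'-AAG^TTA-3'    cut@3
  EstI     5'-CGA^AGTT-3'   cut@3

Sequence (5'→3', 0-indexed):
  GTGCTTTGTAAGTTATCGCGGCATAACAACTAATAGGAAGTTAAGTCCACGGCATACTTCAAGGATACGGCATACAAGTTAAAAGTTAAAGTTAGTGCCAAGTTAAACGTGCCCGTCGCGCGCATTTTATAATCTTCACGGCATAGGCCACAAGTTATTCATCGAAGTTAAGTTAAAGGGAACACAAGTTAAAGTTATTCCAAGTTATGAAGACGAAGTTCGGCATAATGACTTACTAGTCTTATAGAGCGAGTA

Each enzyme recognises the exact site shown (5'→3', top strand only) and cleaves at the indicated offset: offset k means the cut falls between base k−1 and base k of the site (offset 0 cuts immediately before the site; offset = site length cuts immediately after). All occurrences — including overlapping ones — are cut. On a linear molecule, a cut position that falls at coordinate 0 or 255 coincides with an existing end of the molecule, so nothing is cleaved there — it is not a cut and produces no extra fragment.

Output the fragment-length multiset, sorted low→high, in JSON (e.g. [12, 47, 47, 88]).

Site scan:
  JekX CGGCATA/0: at [18, 49, 67, 138, 220] ⇒ [18, 49, 67, 138, 220]
  SqiII GTGC/3: at [0, 94, 108] ⇒ [3, 97, 111]
  YnoX AAGTTA/3: at [9, 37, 75, 82, 88, 99, 151, 164, 169, 185, 191, 201] ⇒ [12, 40, 78, 85, 91, 102, 154, 167, 172, 188, 194, 204]
  EstI CGAAGTT/3: at [162, 213] ⇒ [165, 216]

All cut coordinates (distinct, sorted): [3, 12, 18, 40, 49, 67, 78, 85, 91, 97, 102, 111, 138, 154, 165, 167, 172, 188, 194, 204, 216, 220]

Fragment lengths:
  [0,3): 3 bp
  [3,12): 9 bp
  [12,18): 6 bp
  [18,40): 22 bp
  [40,49): 9 bp
  [49,67): 18 bp
  [67,78): 11 bp
  [78,85): 7 bp
  [85,91): 6 bp
  [91,97): 6 bp
  [97,102): 5 bp
  [102,111): 9 bp
  [111,138): 27 bp
  [138,154): 16 bp
  [154,165): 11 bp
  [165,167): 2 bp
  [167,172): 5 bp
  [172,188): 16 bp
  [188,194): 6 bp
  [194,204): 10 bp
  [204,216): 12 bp
  [216,220): 4 bp
  [220,255): 35 bp

[2,3,4,5,5,6,6,6,6,7,9,9,9,10,11,11,12,16,16,18,22,27,35]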